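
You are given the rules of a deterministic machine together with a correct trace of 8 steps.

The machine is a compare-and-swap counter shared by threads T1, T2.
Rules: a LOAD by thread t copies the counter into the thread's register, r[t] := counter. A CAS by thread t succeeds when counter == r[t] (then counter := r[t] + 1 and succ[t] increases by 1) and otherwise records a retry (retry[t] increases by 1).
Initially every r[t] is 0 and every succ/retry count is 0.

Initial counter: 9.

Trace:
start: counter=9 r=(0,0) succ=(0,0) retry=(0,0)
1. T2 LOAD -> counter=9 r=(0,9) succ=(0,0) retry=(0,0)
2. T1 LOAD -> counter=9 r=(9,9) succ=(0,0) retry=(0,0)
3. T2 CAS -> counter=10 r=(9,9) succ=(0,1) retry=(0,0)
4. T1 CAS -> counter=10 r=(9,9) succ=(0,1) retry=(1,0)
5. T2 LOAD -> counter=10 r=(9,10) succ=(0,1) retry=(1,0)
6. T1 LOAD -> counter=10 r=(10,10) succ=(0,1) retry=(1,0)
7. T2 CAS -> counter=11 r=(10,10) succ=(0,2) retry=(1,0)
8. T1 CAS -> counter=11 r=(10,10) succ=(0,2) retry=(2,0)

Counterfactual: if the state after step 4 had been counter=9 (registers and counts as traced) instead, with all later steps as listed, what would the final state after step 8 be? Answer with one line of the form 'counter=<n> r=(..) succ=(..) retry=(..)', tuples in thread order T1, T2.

state after step 4 := counter=9 r=(9,9) succ=(0,1) retry=(1,0)
5. T2 LOAD -> counter=9 r=(9,9) succ=(0,1) retry=(1,0)
6. T1 LOAD -> counter=9 r=(9,9) succ=(0,1) retry=(1,0)
7. T2 CAS -> counter=10 r=(9,9) succ=(0,2) retry=(1,0)
8. T1 CAS -> counter=10 r=(9,9) succ=(0,2) retry=(2,0)

counter=10 r=(9,9) succ=(0,2) retry=(2,0)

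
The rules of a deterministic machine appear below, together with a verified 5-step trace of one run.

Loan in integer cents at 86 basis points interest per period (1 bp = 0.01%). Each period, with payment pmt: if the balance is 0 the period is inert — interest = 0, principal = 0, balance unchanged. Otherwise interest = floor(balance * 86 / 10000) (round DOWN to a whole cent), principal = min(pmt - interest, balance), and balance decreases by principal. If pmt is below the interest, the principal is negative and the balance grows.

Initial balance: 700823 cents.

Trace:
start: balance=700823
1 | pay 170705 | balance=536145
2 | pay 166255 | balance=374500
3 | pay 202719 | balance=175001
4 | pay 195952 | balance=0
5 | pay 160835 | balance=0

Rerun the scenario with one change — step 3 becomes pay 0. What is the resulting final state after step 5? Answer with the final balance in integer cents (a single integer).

(re-executing from step 3 with the substitution; state before step 3: balance=374500)
3 | pay 0 | balance=377720
4 | pay 195952 | balance=185016
5 | pay 160835 | balance=25772

25772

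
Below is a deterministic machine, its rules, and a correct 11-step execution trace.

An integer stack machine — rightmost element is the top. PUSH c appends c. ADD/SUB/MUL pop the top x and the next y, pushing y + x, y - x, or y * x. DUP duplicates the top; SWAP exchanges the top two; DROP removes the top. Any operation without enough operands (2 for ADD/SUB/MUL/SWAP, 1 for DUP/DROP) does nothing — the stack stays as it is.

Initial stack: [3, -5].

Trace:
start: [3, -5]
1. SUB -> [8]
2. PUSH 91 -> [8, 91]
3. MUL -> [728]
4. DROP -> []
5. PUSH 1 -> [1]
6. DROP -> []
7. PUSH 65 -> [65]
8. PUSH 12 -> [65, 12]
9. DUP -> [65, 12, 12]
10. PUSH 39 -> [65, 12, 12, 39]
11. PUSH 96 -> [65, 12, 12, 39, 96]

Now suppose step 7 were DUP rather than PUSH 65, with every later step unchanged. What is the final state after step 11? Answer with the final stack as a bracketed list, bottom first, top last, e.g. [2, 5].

[12, 12, 39, 96]

(re-executing from step 7 with the substitution; state before step 7: [])
7. DUP -> []
8. PUSH 12 -> [12]
9. DUP -> [12, 12]
10. PUSH 39 -> [12, 12, 39]
11. PUSH 96 -> [12, 12, 39, 96]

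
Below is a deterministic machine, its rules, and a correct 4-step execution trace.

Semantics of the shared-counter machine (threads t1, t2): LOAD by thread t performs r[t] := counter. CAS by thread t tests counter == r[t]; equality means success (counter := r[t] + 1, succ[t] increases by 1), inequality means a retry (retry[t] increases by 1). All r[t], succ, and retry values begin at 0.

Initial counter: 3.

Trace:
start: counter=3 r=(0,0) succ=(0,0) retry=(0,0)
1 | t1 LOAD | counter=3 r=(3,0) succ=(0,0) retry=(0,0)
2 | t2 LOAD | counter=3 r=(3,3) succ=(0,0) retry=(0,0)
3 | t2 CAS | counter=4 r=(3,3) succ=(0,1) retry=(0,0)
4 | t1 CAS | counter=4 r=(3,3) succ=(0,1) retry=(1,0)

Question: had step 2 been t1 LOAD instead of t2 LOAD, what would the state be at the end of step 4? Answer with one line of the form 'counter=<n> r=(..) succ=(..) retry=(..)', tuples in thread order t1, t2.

counter=4 r=(3,0) succ=(1,0) retry=(0,1)

(re-executing from step 2 with the substitution; state before step 2: counter=3 r=(3,0) succ=(0,0) retry=(0,0))
2 | t1 LOAD | counter=3 r=(3,0) succ=(0,0) retry=(0,0)
3 | t2 CAS | counter=3 r=(3,0) succ=(0,0) retry=(0,1)
4 | t1 CAS | counter=4 r=(3,0) succ=(1,0) retry=(0,1)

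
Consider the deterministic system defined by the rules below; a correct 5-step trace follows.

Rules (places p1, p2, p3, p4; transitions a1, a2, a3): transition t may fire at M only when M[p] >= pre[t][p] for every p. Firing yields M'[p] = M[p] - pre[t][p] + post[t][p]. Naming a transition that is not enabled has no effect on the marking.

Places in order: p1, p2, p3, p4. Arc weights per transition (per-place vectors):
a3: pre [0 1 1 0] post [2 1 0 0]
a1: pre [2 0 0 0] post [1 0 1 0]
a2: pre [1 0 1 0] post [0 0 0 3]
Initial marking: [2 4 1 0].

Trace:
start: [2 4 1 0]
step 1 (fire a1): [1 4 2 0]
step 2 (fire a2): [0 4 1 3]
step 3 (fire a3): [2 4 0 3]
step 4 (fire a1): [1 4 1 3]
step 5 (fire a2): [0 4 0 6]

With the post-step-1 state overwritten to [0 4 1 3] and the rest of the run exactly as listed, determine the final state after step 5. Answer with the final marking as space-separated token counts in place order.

0 4 0 6

state after step 1 := [0 4 1 3]
step 2 (fire a2): [0 4 1 3]
step 3 (fire a3): [2 4 0 3]
step 4 (fire a1): [1 4 1 3]
step 5 (fire a2): [0 4 0 6]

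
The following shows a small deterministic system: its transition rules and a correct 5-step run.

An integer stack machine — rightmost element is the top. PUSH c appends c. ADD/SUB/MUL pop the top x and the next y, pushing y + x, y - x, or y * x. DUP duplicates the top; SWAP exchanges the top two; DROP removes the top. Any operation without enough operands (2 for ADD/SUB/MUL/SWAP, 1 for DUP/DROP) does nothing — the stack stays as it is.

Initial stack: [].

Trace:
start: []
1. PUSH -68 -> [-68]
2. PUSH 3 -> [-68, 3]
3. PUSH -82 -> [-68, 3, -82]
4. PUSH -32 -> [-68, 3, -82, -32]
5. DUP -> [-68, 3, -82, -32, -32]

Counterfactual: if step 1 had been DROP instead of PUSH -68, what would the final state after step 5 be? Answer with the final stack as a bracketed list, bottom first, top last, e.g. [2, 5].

(re-executing from step 1 with the substitution; state before step 1: [])
1. DROP -> []
2. PUSH 3 -> [3]
3. PUSH -82 -> [3, -82]
4. PUSH -32 -> [3, -82, -32]
5. DUP -> [3, -82, -32, -32]

[3, -82, -32, -32]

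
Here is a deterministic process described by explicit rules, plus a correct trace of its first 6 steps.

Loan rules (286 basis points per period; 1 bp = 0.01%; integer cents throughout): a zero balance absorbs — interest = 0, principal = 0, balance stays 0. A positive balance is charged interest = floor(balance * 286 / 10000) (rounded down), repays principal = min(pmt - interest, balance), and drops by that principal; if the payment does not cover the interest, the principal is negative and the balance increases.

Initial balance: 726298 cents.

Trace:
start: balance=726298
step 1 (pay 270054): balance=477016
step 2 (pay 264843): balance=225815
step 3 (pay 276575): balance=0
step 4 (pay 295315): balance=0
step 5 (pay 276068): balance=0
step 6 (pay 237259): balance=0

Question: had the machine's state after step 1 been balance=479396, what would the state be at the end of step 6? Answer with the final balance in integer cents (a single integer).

0

state after step 1 := balance=479396
step 2 (pay 264843): balance=228263
step 3 (pay 276575): balance=0
step 4 (pay 295315): balance=0
step 5 (pay 276068): balance=0
step 6 (pay 237259): balance=0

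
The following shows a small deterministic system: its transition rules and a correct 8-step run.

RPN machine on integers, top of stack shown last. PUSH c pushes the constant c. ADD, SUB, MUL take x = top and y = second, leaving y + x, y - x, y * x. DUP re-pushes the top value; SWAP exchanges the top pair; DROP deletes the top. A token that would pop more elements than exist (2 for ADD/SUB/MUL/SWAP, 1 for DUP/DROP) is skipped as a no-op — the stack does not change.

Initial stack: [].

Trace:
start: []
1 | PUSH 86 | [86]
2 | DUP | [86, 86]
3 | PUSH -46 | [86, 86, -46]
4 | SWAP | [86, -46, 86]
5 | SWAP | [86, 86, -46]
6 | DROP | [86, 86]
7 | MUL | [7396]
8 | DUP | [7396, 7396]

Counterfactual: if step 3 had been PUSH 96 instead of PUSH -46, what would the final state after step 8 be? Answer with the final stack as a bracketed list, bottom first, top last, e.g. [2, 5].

(re-executing from step 3 with the substitution; state before step 3: [86, 86])
3 | PUSH 96 | [86, 86, 96]
4 | SWAP | [86, 96, 86]
5 | SWAP | [86, 86, 96]
6 | DROP | [86, 86]
7 | MUL | [7396]
8 | DUP | [7396, 7396]

[7396, 7396]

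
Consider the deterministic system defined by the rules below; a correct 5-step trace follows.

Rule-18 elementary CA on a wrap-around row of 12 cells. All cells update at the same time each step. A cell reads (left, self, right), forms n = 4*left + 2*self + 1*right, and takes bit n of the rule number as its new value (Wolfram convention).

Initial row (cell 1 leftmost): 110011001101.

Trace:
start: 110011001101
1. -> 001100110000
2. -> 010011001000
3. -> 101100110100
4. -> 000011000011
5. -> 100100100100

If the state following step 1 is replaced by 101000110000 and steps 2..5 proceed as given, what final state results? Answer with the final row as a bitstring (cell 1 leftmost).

state after step 1 := 101000110000
2. -> 000101001001
3. -> 101000110110
4. -> 000101000000
5. -> 001000100000

001000100000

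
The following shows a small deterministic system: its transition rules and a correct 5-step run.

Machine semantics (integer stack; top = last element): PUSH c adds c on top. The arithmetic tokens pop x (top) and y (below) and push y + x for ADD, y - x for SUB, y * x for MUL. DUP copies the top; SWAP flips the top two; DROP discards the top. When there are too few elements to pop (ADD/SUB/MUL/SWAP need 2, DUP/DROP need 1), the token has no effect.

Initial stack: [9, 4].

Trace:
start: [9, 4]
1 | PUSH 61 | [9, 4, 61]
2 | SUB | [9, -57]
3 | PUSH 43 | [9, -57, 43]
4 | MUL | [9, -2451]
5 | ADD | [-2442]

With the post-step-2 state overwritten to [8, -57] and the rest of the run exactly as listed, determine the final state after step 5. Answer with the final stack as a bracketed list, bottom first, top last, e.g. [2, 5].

state after step 2 := [8, -57]
3 | PUSH 43 | [8, -57, 43]
4 | MUL | [8, -2451]
5 | ADD | [-2443]

[-2443]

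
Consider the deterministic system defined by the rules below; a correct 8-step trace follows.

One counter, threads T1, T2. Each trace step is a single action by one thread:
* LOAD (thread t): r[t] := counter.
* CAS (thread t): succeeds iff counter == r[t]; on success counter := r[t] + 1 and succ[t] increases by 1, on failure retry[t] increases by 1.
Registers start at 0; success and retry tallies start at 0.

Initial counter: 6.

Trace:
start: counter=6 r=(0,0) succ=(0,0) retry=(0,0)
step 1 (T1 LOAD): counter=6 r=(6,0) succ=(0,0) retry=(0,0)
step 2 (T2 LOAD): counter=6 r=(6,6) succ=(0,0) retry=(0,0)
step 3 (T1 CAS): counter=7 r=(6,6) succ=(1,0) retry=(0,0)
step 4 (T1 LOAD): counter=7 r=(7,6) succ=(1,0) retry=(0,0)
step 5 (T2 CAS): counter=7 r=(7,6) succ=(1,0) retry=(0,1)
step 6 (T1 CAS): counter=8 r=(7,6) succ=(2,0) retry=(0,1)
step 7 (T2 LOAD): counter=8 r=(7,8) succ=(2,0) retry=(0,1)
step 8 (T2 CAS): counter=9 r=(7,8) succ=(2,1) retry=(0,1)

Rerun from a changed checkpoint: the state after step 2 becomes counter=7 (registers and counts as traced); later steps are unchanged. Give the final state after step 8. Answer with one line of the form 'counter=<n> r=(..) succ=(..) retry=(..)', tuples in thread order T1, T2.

counter=9 r=(7,8) succ=(1,1) retry=(1,1)

state after step 2 := counter=7 r=(6,6) succ=(0,0) retry=(0,0)
step 3 (T1 CAS): counter=7 r=(6,6) succ=(0,0) retry=(1,0)
step 4 (T1 LOAD): counter=7 r=(7,6) succ=(0,0) retry=(1,0)
step 5 (T2 CAS): counter=7 r=(7,6) succ=(0,0) retry=(1,1)
step 6 (T1 CAS): counter=8 r=(7,6) succ=(1,0) retry=(1,1)
step 7 (T2 LOAD): counter=8 r=(7,8) succ=(1,0) retry=(1,1)
step 8 (T2 CAS): counter=9 r=(7,8) succ=(1,1) retry=(1,1)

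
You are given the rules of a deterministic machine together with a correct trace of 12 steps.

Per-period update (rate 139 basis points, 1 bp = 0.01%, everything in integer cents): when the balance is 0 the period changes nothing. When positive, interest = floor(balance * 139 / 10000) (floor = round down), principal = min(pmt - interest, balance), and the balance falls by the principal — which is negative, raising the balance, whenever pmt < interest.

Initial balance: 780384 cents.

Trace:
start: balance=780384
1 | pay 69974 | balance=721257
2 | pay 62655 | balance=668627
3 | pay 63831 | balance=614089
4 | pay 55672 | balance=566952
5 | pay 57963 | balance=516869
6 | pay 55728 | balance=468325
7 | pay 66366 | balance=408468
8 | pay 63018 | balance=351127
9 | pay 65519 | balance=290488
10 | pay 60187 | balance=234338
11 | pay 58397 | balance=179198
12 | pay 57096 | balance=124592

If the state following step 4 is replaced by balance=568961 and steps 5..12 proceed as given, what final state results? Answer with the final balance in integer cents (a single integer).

126836

state after step 4 := balance=568961
5 | pay 57963 | balance=518906
6 | pay 55728 | balance=470390
7 | pay 66366 | balance=410562
8 | pay 63018 | balance=353250
9 | pay 65519 | balance=292641
10 | pay 60187 | balance=236521
11 | pay 58397 | balance=181411
12 | pay 57096 | balance=126836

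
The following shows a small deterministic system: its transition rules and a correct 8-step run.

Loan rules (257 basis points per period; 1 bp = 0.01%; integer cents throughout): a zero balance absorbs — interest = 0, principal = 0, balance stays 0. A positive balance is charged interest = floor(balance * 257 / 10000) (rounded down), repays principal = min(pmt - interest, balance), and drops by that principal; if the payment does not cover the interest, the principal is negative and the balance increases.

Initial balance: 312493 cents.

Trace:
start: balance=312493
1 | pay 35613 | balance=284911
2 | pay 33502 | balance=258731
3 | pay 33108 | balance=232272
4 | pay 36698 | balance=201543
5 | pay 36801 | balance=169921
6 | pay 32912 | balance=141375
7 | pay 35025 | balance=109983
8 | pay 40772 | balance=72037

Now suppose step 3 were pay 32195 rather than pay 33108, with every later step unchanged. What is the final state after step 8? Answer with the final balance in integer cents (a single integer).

(re-executing from step 3 with the substitution; state before step 3: balance=258731)
3 | pay 32195 | balance=233185
4 | pay 36698 | balance=202479
5 | pay 36801 | balance=170881
6 | pay 32912 | balance=142360
7 | pay 35025 | balance=110993
8 | pay 40772 | balance=73073

73073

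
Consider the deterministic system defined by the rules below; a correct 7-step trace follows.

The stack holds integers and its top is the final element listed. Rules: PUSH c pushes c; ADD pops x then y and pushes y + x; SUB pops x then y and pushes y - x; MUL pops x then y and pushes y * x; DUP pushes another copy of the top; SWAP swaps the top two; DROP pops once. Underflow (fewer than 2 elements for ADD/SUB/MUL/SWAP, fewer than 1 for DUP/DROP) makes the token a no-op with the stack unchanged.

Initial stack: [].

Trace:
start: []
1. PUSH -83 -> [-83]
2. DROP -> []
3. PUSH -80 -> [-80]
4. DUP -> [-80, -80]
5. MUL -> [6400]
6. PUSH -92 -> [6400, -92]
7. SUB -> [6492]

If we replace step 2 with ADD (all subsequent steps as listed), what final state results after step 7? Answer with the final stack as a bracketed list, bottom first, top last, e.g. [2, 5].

(re-executing from step 2 with the substitution; state before step 2: [-83])
2. ADD -> [-83]
3. PUSH -80 -> [-83, -80]
4. DUP -> [-83, -80, -80]
5. MUL -> [-83, 6400]
6. PUSH -92 -> [-83, 6400, -92]
7. SUB -> [-83, 6492]

[-83, 6492]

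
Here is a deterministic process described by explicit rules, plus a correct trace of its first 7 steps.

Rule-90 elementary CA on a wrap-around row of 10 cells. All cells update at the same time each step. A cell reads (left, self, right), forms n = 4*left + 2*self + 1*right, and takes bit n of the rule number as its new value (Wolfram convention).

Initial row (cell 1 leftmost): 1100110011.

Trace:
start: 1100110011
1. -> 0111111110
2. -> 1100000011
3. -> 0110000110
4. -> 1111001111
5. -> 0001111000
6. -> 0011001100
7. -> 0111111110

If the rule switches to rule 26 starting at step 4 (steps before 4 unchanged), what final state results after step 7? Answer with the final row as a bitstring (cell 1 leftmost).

(re-executing steps 4..7 under rule 26; state before step 4: 0110000110)
4. -> 1101001101
5. -> 0000111001
6. -> 1001100110
7. -> 0111011100

0111011100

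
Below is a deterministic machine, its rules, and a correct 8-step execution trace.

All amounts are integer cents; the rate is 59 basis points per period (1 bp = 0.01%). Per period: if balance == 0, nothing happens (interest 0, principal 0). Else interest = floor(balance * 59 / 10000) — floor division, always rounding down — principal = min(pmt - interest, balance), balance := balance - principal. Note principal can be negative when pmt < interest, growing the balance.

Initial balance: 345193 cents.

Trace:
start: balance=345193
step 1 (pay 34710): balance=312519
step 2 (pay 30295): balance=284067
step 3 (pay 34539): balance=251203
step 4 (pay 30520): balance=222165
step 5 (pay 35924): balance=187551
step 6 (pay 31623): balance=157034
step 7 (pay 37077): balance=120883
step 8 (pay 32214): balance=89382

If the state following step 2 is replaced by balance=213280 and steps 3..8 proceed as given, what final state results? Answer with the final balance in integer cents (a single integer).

16052

state after step 2 := balance=213280
step 3 (pay 34539): balance=179999
step 4 (pay 30520): balance=150540
step 5 (pay 35924): balance=115504
step 6 (pay 31623): balance=84562
step 7 (pay 37077): balance=47983
step 8 (pay 32214): balance=16052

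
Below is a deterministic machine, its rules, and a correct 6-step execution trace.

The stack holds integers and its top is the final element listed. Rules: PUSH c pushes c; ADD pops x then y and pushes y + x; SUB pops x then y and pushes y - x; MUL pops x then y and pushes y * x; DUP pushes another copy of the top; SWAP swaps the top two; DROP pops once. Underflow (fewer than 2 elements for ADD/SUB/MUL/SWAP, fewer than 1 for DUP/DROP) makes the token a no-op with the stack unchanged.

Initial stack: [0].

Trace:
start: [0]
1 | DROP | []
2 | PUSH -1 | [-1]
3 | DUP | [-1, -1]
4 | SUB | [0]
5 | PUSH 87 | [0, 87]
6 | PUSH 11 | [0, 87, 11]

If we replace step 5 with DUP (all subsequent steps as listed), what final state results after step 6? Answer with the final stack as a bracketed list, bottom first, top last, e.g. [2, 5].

[0, 0, 11]

(re-executing from step 5 with the substitution; state before step 5: [0])
5 | DUP | [0, 0]
6 | PUSH 11 | [0, 0, 11]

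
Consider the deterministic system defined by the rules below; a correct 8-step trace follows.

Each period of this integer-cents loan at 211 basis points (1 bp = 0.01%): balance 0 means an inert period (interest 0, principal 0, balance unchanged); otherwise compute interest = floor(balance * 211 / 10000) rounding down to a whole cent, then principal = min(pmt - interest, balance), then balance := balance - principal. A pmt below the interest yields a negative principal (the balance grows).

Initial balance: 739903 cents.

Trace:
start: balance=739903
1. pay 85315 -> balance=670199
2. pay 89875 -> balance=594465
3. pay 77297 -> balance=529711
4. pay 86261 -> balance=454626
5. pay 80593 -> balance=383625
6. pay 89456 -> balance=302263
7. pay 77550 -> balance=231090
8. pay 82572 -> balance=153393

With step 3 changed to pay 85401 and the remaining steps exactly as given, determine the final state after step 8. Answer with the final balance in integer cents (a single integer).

144399

(re-executing from step 3 with the substitution; state before step 3: balance=594465)
3. pay 85401 -> balance=521607
4. pay 86261 -> balance=446351
5. pay 80593 -> balance=375176
6. pay 89456 -> balance=293636
7. pay 77550 -> balance=222281
8. pay 82572 -> balance=144399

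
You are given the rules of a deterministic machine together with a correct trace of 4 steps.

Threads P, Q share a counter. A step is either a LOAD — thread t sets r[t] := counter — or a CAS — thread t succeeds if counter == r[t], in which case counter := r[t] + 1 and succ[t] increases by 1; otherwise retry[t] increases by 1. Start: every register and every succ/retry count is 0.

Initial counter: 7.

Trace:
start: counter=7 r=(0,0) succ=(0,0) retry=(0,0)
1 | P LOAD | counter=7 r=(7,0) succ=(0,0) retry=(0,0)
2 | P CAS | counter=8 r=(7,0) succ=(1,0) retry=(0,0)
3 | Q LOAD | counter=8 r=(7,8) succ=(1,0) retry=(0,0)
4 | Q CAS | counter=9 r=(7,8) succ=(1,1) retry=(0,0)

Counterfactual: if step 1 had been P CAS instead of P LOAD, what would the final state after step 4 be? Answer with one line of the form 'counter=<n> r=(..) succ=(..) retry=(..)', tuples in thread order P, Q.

(re-executing from step 1 with the substitution; state before step 1: counter=7 r=(0,0) succ=(0,0) retry=(0,0))
1 | P CAS | counter=7 r=(0,0) succ=(0,0) retry=(1,0)
2 | P CAS | counter=7 r=(0,0) succ=(0,0) retry=(2,0)
3 | Q LOAD | counter=7 r=(0,7) succ=(0,0) retry=(2,0)
4 | Q CAS | counter=8 r=(0,7) succ=(0,1) retry=(2,0)

counter=8 r=(0,7) succ=(0,1) retry=(2,0)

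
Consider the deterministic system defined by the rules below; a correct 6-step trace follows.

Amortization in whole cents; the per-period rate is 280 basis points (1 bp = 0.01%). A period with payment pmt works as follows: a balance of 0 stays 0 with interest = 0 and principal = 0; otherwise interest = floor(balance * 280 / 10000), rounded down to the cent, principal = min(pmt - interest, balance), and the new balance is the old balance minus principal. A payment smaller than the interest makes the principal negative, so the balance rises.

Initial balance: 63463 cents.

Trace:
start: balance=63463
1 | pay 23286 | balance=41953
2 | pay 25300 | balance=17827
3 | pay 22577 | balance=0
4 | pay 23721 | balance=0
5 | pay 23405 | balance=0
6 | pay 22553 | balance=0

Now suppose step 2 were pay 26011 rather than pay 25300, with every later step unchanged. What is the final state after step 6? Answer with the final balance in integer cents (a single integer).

0

(re-executing from step 2 with the substitution; state before step 2: balance=41953)
2 | pay 26011 | balance=17116
3 | pay 22577 | balance=0
4 | pay 23721 | balance=0
5 | pay 23405 | balance=0
6 | pay 22553 | balance=0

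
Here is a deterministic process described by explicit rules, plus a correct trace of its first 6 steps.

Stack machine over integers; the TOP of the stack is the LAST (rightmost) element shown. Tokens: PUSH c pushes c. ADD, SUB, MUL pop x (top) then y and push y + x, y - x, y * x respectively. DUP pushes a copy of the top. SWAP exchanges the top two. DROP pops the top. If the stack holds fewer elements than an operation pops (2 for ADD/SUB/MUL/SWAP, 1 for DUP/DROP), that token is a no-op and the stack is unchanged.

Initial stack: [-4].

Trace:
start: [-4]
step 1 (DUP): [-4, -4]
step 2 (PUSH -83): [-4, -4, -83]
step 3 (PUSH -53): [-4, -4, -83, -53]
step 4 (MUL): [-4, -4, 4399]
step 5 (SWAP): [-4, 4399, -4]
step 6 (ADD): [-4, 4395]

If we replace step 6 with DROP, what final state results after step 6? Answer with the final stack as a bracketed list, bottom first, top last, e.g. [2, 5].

[-4, 4399]

(re-executing from step 6 with the substitution; state before step 6: [-4, 4399, -4])
step 6 (DROP): [-4, 4399]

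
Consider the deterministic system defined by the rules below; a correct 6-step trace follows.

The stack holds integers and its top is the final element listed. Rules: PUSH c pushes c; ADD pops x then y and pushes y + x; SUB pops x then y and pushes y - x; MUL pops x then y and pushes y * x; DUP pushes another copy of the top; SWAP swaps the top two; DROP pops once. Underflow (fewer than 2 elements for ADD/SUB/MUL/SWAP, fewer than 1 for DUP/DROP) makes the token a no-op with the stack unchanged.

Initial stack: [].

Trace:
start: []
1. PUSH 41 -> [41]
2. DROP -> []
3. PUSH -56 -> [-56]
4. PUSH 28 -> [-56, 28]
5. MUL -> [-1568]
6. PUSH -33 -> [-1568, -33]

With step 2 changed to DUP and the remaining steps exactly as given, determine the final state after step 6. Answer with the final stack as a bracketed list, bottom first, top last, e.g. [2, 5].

(re-executing from step 2 with the substitution; state before step 2: [41])
2. DUP -> [41, 41]
3. PUSH -56 -> [41, 41, -56]
4. PUSH 28 -> [41, 41, -56, 28]
5. MUL -> [41, 41, -1568]
6. PUSH -33 -> [41, 41, -1568, -33]

[41, 41, -1568, -33]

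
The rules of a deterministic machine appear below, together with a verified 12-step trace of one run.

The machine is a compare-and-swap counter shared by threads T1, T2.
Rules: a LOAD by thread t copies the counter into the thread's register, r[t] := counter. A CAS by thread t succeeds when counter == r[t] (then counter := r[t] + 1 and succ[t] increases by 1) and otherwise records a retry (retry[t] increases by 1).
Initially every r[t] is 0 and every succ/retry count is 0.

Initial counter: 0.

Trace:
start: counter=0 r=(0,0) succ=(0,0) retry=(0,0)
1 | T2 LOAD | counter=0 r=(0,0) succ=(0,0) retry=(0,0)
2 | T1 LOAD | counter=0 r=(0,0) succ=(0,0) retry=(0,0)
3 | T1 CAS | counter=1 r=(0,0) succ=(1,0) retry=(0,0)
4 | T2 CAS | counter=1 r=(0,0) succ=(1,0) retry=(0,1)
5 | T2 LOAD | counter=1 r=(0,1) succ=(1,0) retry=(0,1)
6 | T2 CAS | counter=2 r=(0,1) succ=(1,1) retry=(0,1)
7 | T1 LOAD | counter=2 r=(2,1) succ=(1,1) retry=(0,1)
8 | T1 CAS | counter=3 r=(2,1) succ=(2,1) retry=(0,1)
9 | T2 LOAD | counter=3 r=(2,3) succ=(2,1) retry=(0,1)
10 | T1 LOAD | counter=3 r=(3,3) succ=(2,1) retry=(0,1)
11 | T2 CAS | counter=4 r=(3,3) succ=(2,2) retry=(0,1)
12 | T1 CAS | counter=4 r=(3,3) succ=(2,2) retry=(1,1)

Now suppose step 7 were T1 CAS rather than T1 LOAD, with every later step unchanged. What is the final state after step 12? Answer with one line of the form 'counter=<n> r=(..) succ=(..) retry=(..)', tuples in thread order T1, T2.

(re-executing from step 7 with the substitution; state before step 7: counter=2 r=(0,1) succ=(1,1) retry=(0,1))
7 | T1 CAS | counter=2 r=(0,1) succ=(1,1) retry=(1,1)
8 | T1 CAS | counter=2 r=(0,1) succ=(1,1) retry=(2,1)
9 | T2 LOAD | counter=2 r=(0,2) succ=(1,1) retry=(2,1)
10 | T1 LOAD | counter=2 r=(2,2) succ=(1,1) retry=(2,1)
11 | T2 CAS | counter=3 r=(2,2) succ=(1,2) retry=(2,1)
12 | T1 CAS | counter=3 r=(2,2) succ=(1,2) retry=(3,1)

counter=3 r=(2,2) succ=(1,2) retry=(3,1)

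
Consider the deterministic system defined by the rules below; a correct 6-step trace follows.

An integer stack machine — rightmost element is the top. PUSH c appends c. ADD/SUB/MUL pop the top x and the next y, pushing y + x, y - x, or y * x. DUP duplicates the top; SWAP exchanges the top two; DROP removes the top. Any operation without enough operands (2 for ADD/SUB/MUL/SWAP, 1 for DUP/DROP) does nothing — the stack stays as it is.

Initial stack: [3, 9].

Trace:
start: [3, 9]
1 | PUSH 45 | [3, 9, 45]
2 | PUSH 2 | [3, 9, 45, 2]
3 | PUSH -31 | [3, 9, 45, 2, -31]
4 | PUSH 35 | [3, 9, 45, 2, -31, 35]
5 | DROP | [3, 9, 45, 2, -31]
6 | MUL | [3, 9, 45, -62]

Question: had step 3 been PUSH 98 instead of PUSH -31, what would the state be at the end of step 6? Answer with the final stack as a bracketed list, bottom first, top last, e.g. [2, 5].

(re-executing from step 3 with the substitution; state before step 3: [3, 9, 45, 2])
3 | PUSH 98 | [3, 9, 45, 2, 98]
4 | PUSH 35 | [3, 9, 45, 2, 98, 35]
5 | DROP | [3, 9, 45, 2, 98]
6 | MUL | [3, 9, 45, 196]

[3, 9, 45, 196]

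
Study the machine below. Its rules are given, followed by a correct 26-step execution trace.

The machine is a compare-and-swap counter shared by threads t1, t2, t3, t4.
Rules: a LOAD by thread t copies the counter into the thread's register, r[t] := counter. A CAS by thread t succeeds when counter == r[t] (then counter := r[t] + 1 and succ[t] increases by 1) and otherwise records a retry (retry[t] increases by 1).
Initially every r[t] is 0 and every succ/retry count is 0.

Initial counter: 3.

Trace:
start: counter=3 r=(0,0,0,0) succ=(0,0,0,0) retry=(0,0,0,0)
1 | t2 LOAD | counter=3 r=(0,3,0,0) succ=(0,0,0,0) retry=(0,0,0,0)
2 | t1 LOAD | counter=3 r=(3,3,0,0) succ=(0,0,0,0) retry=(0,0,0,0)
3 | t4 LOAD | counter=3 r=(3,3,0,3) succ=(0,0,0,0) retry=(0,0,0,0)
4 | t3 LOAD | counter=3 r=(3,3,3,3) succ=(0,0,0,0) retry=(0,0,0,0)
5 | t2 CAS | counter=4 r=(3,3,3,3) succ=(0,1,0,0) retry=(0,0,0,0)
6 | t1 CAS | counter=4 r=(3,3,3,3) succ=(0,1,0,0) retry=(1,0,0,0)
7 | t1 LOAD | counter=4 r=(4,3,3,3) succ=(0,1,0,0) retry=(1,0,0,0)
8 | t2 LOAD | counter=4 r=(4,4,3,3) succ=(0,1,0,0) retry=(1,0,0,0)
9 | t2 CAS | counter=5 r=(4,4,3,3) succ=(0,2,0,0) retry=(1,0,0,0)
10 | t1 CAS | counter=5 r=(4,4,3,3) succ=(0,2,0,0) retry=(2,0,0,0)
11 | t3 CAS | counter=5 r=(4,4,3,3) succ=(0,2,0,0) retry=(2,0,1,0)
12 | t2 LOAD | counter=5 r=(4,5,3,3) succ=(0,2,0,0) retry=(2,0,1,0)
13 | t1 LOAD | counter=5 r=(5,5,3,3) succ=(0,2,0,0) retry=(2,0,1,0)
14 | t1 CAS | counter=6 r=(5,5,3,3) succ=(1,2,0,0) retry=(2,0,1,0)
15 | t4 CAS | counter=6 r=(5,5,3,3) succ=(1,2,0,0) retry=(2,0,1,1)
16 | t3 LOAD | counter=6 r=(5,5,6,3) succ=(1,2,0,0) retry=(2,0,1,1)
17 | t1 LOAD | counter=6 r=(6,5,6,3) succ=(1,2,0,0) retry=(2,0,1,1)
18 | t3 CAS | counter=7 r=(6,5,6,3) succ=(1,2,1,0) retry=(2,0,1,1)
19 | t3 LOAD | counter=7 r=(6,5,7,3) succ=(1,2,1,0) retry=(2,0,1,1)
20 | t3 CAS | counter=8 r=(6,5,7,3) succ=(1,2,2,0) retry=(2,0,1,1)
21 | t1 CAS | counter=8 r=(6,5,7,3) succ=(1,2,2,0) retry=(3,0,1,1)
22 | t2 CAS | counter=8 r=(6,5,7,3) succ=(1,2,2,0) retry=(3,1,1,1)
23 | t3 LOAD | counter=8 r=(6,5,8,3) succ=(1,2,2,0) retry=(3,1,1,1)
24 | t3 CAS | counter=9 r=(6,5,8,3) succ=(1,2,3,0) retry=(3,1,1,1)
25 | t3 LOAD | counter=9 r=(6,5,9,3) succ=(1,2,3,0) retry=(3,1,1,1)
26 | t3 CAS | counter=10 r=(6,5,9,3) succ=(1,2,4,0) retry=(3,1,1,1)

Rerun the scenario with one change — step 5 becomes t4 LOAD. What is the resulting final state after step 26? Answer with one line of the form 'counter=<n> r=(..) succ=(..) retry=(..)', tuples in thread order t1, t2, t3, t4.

(re-executing from step 5 with the substitution; state before step 5: counter=3 r=(3,3,3,3) succ=(0,0,0,0) retry=(0,0,0,0))
5 | t4 LOAD | counter=3 r=(3,3,3,3) succ=(0,0,0,0) retry=(0,0,0,0)
6 | t1 CAS | counter=4 r=(3,3,3,3) succ=(1,0,0,0) retry=(0,0,0,0)
7 | t1 LOAD | counter=4 r=(4,3,3,3) succ=(1,0,0,0) retry=(0,0,0,0)
8 | t2 LOAD | counter=4 r=(4,4,3,3) succ=(1,0,0,0) retry=(0,0,0,0)
9 | t2 CAS | counter=5 r=(4,4,3,3) succ=(1,1,0,0) retry=(0,0,0,0)
10 | t1 CAS | counter=5 r=(4,4,3,3) succ=(1,1,0,0) retry=(1,0,0,0)
11 | t3 CAS | counter=5 r=(4,4,3,3) succ=(1,1,0,0) retry=(1,0,1,0)
12 | t2 LOAD | counter=5 r=(4,5,3,3) succ=(1,1,0,0) retry=(1,0,1,0)
13 | t1 LOAD | counter=5 r=(5,5,3,3) succ=(1,1,0,0) retry=(1,0,1,0)
14 | t1 CAS | counter=6 r=(5,5,3,3) succ=(2,1,0,0) retry=(1,0,1,0)
15 | t4 CAS | counter=6 r=(5,5,3,3) succ=(2,1,0,0) retry=(1,0,1,1)
16 | t3 LOAD | counter=6 r=(5,5,6,3) succ=(2,1,0,0) retry=(1,0,1,1)
17 | t1 LOAD | counter=6 r=(6,5,6,3) succ=(2,1,0,0) retry=(1,0,1,1)
18 | t3 CAS | counter=7 r=(6,5,6,3) succ=(2,1,1,0) retry=(1,0,1,1)
19 | t3 LOAD | counter=7 r=(6,5,7,3) succ=(2,1,1,0) retry=(1,0,1,1)
20 | t3 CAS | counter=8 r=(6,5,7,3) succ=(2,1,2,0) retry=(1,0,1,1)
21 | t1 CAS | counter=8 r=(6,5,7,3) succ=(2,1,2,0) retry=(2,0,1,1)
22 | t2 CAS | counter=8 r=(6,5,7,3) succ=(2,1,2,0) retry=(2,1,1,1)
23 | t3 LOAD | counter=8 r=(6,5,8,3) succ=(2,1,2,0) retry=(2,1,1,1)
24 | t3 CAS | counter=9 r=(6,5,8,3) succ=(2,1,3,0) retry=(2,1,1,1)
25 | t3 LOAD | counter=9 r=(6,5,9,3) succ=(2,1,3,0) retry=(2,1,1,1)
26 | t3 CAS | counter=10 r=(6,5,9,3) succ=(2,1,4,0) retry=(2,1,1,1)

counter=10 r=(6,5,9,3) succ=(2,1,4,0) retry=(2,1,1,1)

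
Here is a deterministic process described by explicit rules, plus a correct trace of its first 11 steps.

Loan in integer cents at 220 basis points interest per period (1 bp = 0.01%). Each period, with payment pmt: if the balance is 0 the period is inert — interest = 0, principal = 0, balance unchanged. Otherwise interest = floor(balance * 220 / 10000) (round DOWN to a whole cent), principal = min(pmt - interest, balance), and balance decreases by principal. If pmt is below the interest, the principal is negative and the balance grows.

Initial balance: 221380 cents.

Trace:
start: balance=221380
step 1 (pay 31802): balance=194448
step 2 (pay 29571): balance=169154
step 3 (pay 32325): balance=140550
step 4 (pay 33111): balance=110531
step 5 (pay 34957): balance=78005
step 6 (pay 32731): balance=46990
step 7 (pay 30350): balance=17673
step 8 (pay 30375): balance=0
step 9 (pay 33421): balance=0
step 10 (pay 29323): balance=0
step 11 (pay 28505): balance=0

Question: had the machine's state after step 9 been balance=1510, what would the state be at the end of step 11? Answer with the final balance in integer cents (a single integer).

state after step 9 := balance=1510
step 10 (pay 29323): balance=0
step 11 (pay 28505): balance=0

0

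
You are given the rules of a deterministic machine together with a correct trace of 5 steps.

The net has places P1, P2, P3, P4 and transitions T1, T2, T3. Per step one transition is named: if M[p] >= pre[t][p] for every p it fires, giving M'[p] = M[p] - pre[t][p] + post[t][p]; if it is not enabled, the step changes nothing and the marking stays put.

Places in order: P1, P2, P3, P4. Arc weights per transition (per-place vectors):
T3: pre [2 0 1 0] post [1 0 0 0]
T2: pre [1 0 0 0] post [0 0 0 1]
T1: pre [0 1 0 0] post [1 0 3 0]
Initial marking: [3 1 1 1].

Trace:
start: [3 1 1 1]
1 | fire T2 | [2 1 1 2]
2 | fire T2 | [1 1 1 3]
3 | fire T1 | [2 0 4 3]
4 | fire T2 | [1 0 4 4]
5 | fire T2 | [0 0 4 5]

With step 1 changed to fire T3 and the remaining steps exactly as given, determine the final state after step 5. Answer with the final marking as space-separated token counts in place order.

0 0 3 4

(re-executing from step 1 with the substitution; state before step 1: [3 1 1 1])
1 | fire T3 | [2 1 0 1]
2 | fire T2 | [1 1 0 2]
3 | fire T1 | [2 0 3 2]
4 | fire T2 | [1 0 3 3]
5 | fire T2 | [0 0 3 4]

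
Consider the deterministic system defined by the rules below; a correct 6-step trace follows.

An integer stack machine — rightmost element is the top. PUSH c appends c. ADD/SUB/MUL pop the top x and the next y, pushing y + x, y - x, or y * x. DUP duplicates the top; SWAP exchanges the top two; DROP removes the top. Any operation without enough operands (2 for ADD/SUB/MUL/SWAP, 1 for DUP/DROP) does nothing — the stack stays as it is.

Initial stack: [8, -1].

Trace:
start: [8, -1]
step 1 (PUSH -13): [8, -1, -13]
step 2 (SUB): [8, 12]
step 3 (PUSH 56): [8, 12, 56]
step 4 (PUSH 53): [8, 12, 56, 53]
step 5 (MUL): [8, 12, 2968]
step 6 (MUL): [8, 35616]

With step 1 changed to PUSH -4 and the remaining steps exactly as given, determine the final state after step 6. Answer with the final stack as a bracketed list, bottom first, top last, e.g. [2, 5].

[8, 8904]

(re-executing from step 1 with the substitution; state before step 1: [8, -1])
step 1 (PUSH -4): [8, -1, -4]
step 2 (SUB): [8, 3]
step 3 (PUSH 56): [8, 3, 56]
step 4 (PUSH 53): [8, 3, 56, 53]
step 5 (MUL): [8, 3, 2968]
step 6 (MUL): [8, 8904]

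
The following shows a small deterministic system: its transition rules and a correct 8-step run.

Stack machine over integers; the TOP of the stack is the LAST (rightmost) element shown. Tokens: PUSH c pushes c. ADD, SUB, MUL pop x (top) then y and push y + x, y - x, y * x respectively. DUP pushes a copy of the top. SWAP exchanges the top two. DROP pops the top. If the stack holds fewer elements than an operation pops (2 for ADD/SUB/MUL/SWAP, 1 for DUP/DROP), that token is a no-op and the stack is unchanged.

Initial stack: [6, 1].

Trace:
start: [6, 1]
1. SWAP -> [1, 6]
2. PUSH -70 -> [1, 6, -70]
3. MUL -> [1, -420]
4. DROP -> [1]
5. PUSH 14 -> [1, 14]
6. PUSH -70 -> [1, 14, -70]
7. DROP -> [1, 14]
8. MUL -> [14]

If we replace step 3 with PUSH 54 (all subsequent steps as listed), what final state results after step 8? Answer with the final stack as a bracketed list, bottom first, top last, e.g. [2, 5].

[1, 6, -980]

(re-executing from step 3 with the substitution; state before step 3: [1, 6, -70])
3. PUSH 54 -> [1, 6, -70, 54]
4. DROP -> [1, 6, -70]
5. PUSH 14 -> [1, 6, -70, 14]
6. PUSH -70 -> [1, 6, -70, 14, -70]
7. DROP -> [1, 6, -70, 14]
8. MUL -> [1, 6, -980]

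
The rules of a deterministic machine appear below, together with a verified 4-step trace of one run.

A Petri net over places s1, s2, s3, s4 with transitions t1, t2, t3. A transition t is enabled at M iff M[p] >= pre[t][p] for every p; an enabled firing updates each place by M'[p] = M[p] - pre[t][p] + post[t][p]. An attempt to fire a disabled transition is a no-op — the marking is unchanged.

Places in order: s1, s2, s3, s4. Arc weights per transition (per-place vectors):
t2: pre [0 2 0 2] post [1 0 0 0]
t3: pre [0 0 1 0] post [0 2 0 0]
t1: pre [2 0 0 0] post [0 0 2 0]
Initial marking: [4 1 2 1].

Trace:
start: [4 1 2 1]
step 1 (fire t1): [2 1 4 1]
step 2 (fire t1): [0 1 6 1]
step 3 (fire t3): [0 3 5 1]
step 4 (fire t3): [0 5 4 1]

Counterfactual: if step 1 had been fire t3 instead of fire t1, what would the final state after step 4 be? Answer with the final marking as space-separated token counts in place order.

2 7 1 1

(re-executing from step 1 with the substitution; state before step 1: [4 1 2 1])
step 1 (fire t3): [4 3 1 1]
step 2 (fire t1): [2 3 3 1]
step 3 (fire t3): [2 5 2 1]
step 4 (fire t3): [2 7 1 1]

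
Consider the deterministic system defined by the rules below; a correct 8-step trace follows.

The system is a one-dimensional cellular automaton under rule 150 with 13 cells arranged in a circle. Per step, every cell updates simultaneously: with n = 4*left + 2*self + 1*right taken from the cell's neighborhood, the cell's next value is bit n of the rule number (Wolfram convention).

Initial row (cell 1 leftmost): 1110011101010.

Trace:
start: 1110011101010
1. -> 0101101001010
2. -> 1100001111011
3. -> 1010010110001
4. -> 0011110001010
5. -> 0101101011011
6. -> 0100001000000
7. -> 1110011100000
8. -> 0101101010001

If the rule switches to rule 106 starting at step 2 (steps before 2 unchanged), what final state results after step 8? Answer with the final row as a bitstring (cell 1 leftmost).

(re-executing steps 2..8 under rule 106; state before step 2: 0101101001010)
2. -> 1011110010100
3. -> 0110010101001
4. -> 1110101010010
5. -> 1011010100101
6. -> 1111101001011
7. -> 0000110010110
8. -> 0001110101110

0001110101110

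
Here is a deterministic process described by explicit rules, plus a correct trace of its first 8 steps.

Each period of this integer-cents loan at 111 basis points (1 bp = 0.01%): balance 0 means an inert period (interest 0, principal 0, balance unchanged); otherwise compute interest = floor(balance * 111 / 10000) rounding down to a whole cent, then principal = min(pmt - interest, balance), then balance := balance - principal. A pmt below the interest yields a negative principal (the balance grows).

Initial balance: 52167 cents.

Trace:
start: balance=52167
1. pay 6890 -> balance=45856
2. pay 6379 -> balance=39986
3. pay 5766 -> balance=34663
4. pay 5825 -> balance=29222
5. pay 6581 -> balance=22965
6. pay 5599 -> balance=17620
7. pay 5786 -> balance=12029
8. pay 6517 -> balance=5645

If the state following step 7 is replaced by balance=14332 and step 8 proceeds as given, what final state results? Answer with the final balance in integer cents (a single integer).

7974

state after step 7 := balance=14332
8. pay 6517 -> balance=7974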